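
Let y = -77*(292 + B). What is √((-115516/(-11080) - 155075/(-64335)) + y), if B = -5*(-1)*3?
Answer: I*√30012857981536783530/35641590 ≈ 153.71*I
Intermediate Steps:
B = 15 (B = 5*3 = 15)
y = -23639 (y = -77*(292 + 15) = -77*307 = -23639)
√((-115516/(-11080) - 155075/(-64335)) + y) = √((-115516/(-11080) - 155075/(-64335)) - 23639) = √((-115516*(-1/11080) - 155075*(-1/64335)) - 23639) = √((28879/2770 + 31015/12867) - 23639) = √(457497643/35641590 - 23639) = √(-842074048367/35641590) = I*√30012857981536783530/35641590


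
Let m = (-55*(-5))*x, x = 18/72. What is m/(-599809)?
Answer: -275/2399236 ≈ -0.00011462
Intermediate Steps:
x = 1/4 (x = 18*(1/72) = 1/4 ≈ 0.25000)
m = 275/4 (m = -55*(-5)*(1/4) = 275*(1/4) = 275/4 ≈ 68.750)
m/(-599809) = (275/4)/(-599809) = (275/4)*(-1/599809) = -275/2399236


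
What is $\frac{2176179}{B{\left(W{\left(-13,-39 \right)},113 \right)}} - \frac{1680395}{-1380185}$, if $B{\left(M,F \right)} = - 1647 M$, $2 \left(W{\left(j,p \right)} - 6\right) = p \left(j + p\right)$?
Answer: $- \frac{12037789121}{154575199260} \approx -0.077877$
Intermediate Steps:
$W{\left(j,p \right)} = 6 + \frac{p \left(j + p\right)}{2}$
$\frac{2176179}{B{\left(W{\left(-13,-39 \right)},113 \right)}} - \frac{1680395}{-1380185} = \frac{2176179}{\left(-1647\right) \left(6 + \frac{\left(-39\right)^{2}}{2} + \frac{1}{2} \left(-13\right) \left(-39\right)\right)} - \frac{1680395}{-1380185} = \frac{2176179}{\left(-1647\right) \left(6 + \frac{1}{2} \cdot 1521 + \frac{507}{2}\right)} - - \frac{336079}{276037} = \frac{2176179}{\left(-1647\right) \left(6 + \frac{1521}{2} + \frac{507}{2}\right)} + \frac{336079}{276037} = \frac{2176179}{\left(-1647\right) 1020} + \frac{336079}{276037} = \frac{2176179}{-1679940} + \frac{336079}{276037} = 2176179 \left(- \frac{1}{1679940}\right) + \frac{336079}{276037} = - \frac{725393}{559980} + \frac{336079}{276037} = - \frac{12037789121}{154575199260}$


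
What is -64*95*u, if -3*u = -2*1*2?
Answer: -24320/3 ≈ -8106.7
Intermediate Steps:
u = 4/3 (u = -(-2*1)*2/3 = -(-2)*2/3 = -⅓*(-4) = 4/3 ≈ 1.3333)
-64*95*u = -64*95*4/3 = -6080*4/3 = -1*24320/3 = -24320/3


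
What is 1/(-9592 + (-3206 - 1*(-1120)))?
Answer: -1/11678 ≈ -8.5631e-5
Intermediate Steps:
1/(-9592 + (-3206 - 1*(-1120))) = 1/(-9592 + (-3206 + 1120)) = 1/(-9592 - 2086) = 1/(-11678) = -1/11678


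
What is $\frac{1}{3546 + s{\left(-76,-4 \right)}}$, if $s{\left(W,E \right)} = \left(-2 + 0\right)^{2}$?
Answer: $\frac{1}{3550} \approx 0.00028169$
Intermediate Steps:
$s{\left(W,E \right)} = 4$ ($s{\left(W,E \right)} = \left(-2\right)^{2} = 4$)
$\frac{1}{3546 + s{\left(-76,-4 \right)}} = \frac{1}{3546 + 4} = \frac{1}{3550}$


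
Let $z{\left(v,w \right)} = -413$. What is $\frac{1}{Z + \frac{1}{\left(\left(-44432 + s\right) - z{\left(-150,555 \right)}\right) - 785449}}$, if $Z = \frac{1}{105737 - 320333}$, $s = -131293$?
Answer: $- \frac{206175467556}{1175357} \approx -1.7542 \cdot 10^{5}$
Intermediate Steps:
$Z = - \frac{1}{214596}$ ($Z = \frac{1}{105737 - 320333} = \frac{1}{-214596} = - \frac{1}{214596} \approx -4.6599 \cdot 10^{-6}$)
$\frac{1}{Z + \frac{1}{\left(\left(-44432 + s\right) - z{\left(-150,555 \right)}\right) - 785449}} = \frac{1}{- \frac{1}{214596} + \frac{1}{\left(\left(-44432 - 131293\right) - -413\right) - 785449}} = \frac{1}{- \frac{1}{214596} + \frac{1}{\left(-175725 + 413\right) - 785449}} = \frac{1}{- \frac{1}{214596} + \frac{1}{-175312 - 785449}} = \frac{1}{- \frac{1}{214596} + \frac{1}{-960761}} = \frac{1}{- \frac{1}{214596} - \frac{1}{960761}} = \frac{1}{- \frac{1175357}{206175467556}} = - \frac{206175467556}{1175357}$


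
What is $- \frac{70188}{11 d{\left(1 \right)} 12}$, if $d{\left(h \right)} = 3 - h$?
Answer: $- \frac{5849}{22} \approx -265.86$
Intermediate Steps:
$- \frac{70188}{11 d{\left(1 \right)} 12} = - \frac{70188}{11 \left(3 - 1\right) 12} = - \frac{70188}{11 \cdot 2 \cdot 12} = - \frac{70188}{22 \cdot 12} = - \frac{70188}{264} = \left(-70188\right) \frac{1}{264} = - \frac{5849}{22}$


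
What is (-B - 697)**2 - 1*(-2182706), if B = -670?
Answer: 2183435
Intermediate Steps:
(-B - 697)**2 - 1*(-2182706) = (-1*(-670) - 697)**2 - 1*(-2182706) = (670 - 697)**2 + 2182706 = (-27)**2 + 2182706 = 729 + 2182706 = 2183435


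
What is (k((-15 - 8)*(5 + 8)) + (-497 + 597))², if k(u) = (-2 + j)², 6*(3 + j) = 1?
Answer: 19722481/1296 ≈ 15218.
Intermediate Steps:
j = -17/6 (j = -3 + (⅙)*1 = -3 + ⅙ = -17/6 ≈ -2.8333)
k(u) = 841/36 (k(u) = (-2 - 17/6)² = (-29/6)² = 841/36)
(k((-15 - 8)*(5 + 8)) + (-497 + 597))² = (841/36 + (-497 + 597))² = (841/36 + 100)² = (4441/36)² = 19722481/1296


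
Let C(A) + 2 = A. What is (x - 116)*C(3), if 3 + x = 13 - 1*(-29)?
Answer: -77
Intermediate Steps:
C(A) = -2 + A
x = 39 (x = -3 + (13 - 1*(-29)) = -3 + (13 + 29) = -3 + 42 = 39)
(x - 116)*C(3) = (39 - 116)*(-2 + 3) = -77*1 = -77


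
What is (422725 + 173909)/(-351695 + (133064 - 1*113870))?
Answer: -596634/332501 ≈ -1.7944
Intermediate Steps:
(422725 + 173909)/(-351695 + (133064 - 1*113870)) = 596634/(-351695 + (133064 - 113870)) = 596634/(-351695 + 19194) = 596634/(-332501) = 596634*(-1/332501) = -596634/332501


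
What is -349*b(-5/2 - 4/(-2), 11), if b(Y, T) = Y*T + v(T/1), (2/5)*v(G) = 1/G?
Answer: 20242/11 ≈ 1840.2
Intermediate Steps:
v(G) = 5/(2*G) (v(G) = 5*(1/G)/2 = 5/(2*G))
b(Y, T) = 5/(2*T) + T*Y (b(Y, T) = Y*T + 5/(2*((T/1))) = T*Y + 5/(2*((T*1))) = T*Y + 5/(2*T) = 5/(2*T) + T*Y)
-349*b(-5/2 - 4/(-2), 11) = -349*((5/2)/11 + 11*(-5/2 - 4/(-2))) = -349*((5/2)*(1/11) + 11*(-5*½ - 4*(-½))) = -349*(5/22 + 11*(-5/2 + 2)) = -349*(5/22 + 11*(-½)) = -349*(5/22 - 11/2) = -349*(-58/11) = 20242/11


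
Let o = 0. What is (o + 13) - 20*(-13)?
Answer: 273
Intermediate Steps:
(o + 13) - 20*(-13) = (0 + 13) - 20*(-13) = 13 + 260 = 273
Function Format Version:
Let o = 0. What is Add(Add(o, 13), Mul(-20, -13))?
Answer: 273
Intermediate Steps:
Add(Add(o, 13), Mul(-20, -13)) = Add(Add(0, 13), Mul(-20, -13)) = Add(13, 260) = 273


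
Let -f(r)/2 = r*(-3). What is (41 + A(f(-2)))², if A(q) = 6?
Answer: 2209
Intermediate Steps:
f(r) = 6*r (f(r) = -2*r*(-3) = -(-6)*r = 6*r)
(41 + A(f(-2)))² = (41 + 6)² = 47² = 2209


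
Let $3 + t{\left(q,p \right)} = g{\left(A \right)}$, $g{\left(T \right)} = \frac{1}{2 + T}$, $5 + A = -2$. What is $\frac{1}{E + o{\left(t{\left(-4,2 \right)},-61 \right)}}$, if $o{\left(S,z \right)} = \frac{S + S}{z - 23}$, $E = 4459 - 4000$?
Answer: $\frac{105}{48203} \approx 0.0021783$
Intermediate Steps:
$A = -7$ ($A = -5 - 2 = -7$)
$t{\left(q,p \right)} = - \frac{16}{5}$ ($t{\left(q,p \right)} = -3 + \frac{1}{2 - 7} = -3 + \frac{1}{-5} = -3 - \frac{1}{5} = - \frac{16}{5}$)
$E = 459$
$o{\left(S,z \right)} = \frac{2 S}{-23 + z}$
$\frac{1}{E + o{\left(t{\left(-4,2 \right)},-61 \right)}} = \frac{1}{459 + 2 \left(- \frac{16}{5}\right) \frac{1}{-23 - 61}} = \frac{1}{459 + 2 \left(- \frac{16}{5}\right) \frac{1}{-84}} = \frac{1}{459 + 2 \left(- \frac{16}{5}\right) \left(- \frac{1}{84}\right)} = \frac{1}{459 + \frac{8}{105}} = \frac{1}{\frac{48203}{105}} = \frac{105}{48203}$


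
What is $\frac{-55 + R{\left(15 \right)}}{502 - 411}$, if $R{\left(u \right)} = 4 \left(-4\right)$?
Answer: $- \frac{71}{91} \approx -0.78022$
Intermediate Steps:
$R{\left(u \right)} = -16$
$\frac{-55 + R{\left(15 \right)}}{502 - 411} = \frac{-55 - 16}{502 - 411} = - \frac{71}{91}$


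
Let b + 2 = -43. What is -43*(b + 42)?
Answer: 129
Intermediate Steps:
b = -45 (b = -2 - 43 = -45)
-43*(b + 42) = -43*(-45 + 42) = -43*(-3) = 129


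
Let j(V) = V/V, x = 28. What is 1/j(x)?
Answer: 1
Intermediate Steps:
j(V) = 1
1/j(x) = 1/1 = 1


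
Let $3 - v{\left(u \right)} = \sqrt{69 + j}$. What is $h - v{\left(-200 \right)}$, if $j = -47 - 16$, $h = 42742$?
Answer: $42739 + \sqrt{6} \approx 42741.0$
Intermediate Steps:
$j = -63$
$v{\left(u \right)} = 3 - \sqrt{6}$ ($v{\left(u \right)} = 3 - \sqrt{69 - 63} = 3 - \sqrt{6}$)
$h - v{\left(-200 \right)} = 42742 - \left(3 - \sqrt{6}\right) = 42739 + \sqrt{6}$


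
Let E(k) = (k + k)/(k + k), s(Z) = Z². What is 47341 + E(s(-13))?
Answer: 47342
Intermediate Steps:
E(k) = 1 (E(k) = (2*k)/((2*k)) = (2*k)*(1/(2*k)) = 1)
47341 + E(s(-13)) = 47341 + 1 = 47342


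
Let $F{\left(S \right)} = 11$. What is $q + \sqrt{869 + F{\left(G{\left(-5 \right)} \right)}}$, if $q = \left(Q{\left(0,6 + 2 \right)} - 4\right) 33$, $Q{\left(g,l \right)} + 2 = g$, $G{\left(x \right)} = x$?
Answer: $-198 + 4 \sqrt{55} \approx -168.34$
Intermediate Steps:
$Q{\left(g,l \right)} = -2 + g$
$q = -198$ ($q = \left(\left(-2 + 0\right) - 4\right) 33 = \left(-2 - 4\right) 33 = \left(-6\right) 33 = -198$)
$q + \sqrt{869 + F{\left(G{\left(-5 \right)} \right)}} = -198 + \sqrt{869 + 11} = -198 + \sqrt{880} = -198 + 4 \sqrt{55}$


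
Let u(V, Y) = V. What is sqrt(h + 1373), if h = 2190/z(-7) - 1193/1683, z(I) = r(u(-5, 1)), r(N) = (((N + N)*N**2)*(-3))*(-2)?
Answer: sqrt(43142934934)/5610 ≈ 37.025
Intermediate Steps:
r(N) = 12*N**3 (r(N) = (((2*N)*N**2)*(-3))*(-2) = ((2*N**3)*(-3))*(-2) = -6*N**3*(-2) = 12*N**3)
z(I) = -1500 (z(I) = 12*(-5)**3 = 12*(-125) = -1500)
h = -182509/84150 (h = 2190/(-1500) - 1193/1683 = 2190*(-1/1500) - 1193*1/1683 = -73/50 - 1193/1683 = -182509/84150 ≈ -2.1689)
sqrt(h + 1373) = sqrt(-182509/84150 + 1373) = sqrt(115355441/84150) = sqrt(43142934934)/5610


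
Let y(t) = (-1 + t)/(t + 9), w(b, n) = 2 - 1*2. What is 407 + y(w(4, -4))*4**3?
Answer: 3599/9 ≈ 399.89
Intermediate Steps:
w(b, n) = 0 (w(b, n) = 2 - 2 = 0)
y(t) = (-1 + t)/(9 + t)
407 + y(w(4, -4))*4**3 = 407 + ((-1 + 0)/(9 + 0))*4**3 = 407 + (-1/9)*64 = 407 + ((1/9)*(-1))*64 = 407 - 1/9*64 = 407 - 64/9 = 3599/9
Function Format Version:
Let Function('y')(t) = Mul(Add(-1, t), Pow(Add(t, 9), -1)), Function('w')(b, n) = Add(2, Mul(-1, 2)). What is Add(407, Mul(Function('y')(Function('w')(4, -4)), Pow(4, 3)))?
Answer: Rational(3599, 9) ≈ 399.89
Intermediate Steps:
Function('w')(b, n) = 0 (Function('w')(b, n) = Add(2, -2) = 0)
Function('y')(t) = Mul(Pow(Add(9, t), -1), Add(-1, t)) (Function('y')(t) = Mul(Add(-1, t), Pow(Add(9, t), -1)) = Mul(Pow(Add(9, t), -1), Add(-1, t)))
Add(407, Mul(Function('y')(Function('w')(4, -4)), Pow(4, 3))) = Add(407, Mul(Mul(Pow(Add(9, 0), -1), Add(-1, 0)), Pow(4, 3))) = Add(407, Mul(Mul(Pow(9, -1), -1), 64)) = Add(407, Mul(Mul(Rational(1, 9), -1), 64)) = Add(407, Mul(Rational(-1, 9), 64)) = Add(407, Rational(-64, 9)) = Rational(3599, 9)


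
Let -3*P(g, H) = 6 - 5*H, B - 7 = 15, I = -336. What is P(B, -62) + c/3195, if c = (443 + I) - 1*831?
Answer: -337264/3195 ≈ -105.56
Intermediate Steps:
B = 22 (B = 7 + 15 = 22)
P(g, H) = -2 + 5*H/3 (P(g, H) = -(6 - 5*H)/3 = -2 + 5*H/3)
c = -724 (c = (443 - 336) - 1*831 = 107 - 831 = -724)
P(B, -62) + c/3195 = (-2 + (5/3)*(-62)) - 724/3195 = (-2 - 310/3) - 724*1/3195 = -316/3 - 724/3195 = -337264/3195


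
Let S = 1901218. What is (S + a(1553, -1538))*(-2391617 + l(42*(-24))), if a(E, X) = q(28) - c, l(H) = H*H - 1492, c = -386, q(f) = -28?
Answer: -2618555722920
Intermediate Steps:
l(H) = -1492 + H² (l(H) = H² - 1492 = -1492 + H²)
a(E, X) = 358 (a(E, X) = -28 - 1*(-386) = -28 + 386 = 358)
(S + a(1553, -1538))*(-2391617 + l(42*(-24))) = (1901218 + 358)*(-2391617 + (-1492 + (42*(-24))²)) = 1901576*(-2391617 + (-1492 + (-1008)²)) = 1901576*(-2391617 + (-1492 + 1016064)) = 1901576*(-2391617 + 1014572) = 1901576*(-1377045) = -2618555722920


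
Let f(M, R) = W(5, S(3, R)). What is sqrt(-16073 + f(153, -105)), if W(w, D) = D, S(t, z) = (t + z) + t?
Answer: 2*I*sqrt(4043) ≈ 127.17*I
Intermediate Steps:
S(t, z) = z + 2*t
f(M, R) = 6 + R (f(M, R) = R + 2*3 = R + 6 = 6 + R)
sqrt(-16073 + f(153, -105)) = sqrt(-16073 + (6 - 105)) = sqrt(-16073 - 99) = sqrt(-16172) = 2*I*sqrt(4043)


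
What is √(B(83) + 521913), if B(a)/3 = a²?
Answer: 2*√135645 ≈ 736.60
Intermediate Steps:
B(a) = 3*a²
√(B(83) + 521913) = √(3*83² + 521913) = √(3*6889 + 521913) = √(20667 + 521913) = √542580 = 2*√135645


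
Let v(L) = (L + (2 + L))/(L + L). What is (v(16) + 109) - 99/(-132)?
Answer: 1773/16 ≈ 110.81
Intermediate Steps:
v(L) = (2 + 2*L)/(2*L) (v(L) = (2 + 2*L)/((2*L)) = (2 + 2*L)*(1/(2*L)) = (2 + 2*L)/(2*L))
(v(16) + 109) - 99/(-132) = ((1 + 16)/16 + 109) - 99/(-132) = ((1/16)*17 + 109) - 99*(-1/132) = (17/16 + 109) + ¾ = 1761/16 + ¾ = 1773/16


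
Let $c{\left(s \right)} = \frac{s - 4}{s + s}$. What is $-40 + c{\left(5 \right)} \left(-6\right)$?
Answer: $- \frac{203}{5} \approx -40.6$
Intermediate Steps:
$c{\left(s \right)} = \frac{-4 + s}{2 s}$
$-40 + c{\left(5 \right)} \left(-6\right) = -40 + \frac{-4 + 5}{2 \cdot 5} \left(-6\right) = -40 + \frac{1}{2} \cdot \frac{1}{5} \cdot 1 \left(-6\right) = -40 + \frac{1}{10} \left(-6\right) = -40 - \frac{3}{5} = - \frac{203}{5}$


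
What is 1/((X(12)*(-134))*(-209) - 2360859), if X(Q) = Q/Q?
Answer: -1/2332853 ≈ -4.2866e-7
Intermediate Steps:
X(Q) = 1
1/((X(12)*(-134))*(-209) - 2360859) = 1/((1*(-134))*(-209) - 2360859) = 1/(-134*(-209) - 2360859) = 1/(28006 - 2360859) = 1/(-2332853) = -1/2332853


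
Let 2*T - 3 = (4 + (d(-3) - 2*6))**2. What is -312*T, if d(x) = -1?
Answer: -13104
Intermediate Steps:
T = 42 (T = 3/2 + (4 + (-1 - 2*6))**2/2 = 3/2 + (4 + (-1 - 12))**2/2 = 3/2 + (4 - 13)**2/2 = 3/2 + (1/2)*(-9)**2 = 3/2 + (1/2)*81 = 3/2 + 81/2 = 42)
-312*T = -312*42 = -13104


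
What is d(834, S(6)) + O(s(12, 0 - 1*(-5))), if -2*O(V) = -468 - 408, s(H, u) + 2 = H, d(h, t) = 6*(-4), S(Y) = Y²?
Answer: 414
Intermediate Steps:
d(h, t) = -24
s(H, u) = -2 + H
O(V) = 438 (O(V) = -(-468 - 408)/2 = -½*(-876) = 438)
d(834, S(6)) + O(s(12, 0 - 1*(-5))) = -24 + 438 = 414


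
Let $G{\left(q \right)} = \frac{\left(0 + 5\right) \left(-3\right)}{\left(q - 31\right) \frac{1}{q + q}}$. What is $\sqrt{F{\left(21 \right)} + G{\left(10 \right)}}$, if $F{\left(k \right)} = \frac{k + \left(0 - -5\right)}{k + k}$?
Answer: $\frac{\sqrt{6573}}{21} \approx 3.8607$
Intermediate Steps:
$F{\left(k \right)} = \frac{5 + k}{2 k}$ ($F{\left(k \right)} = \frac{k + \left(0 + 5\right)}{2 k} = \left(k + 5\right) \frac{1}{2 k} = \left(5 + k\right) \frac{1}{2 k} = \frac{5 + k}{2 k}$)
$G{\left(q \right)} = - \frac{30 q}{-31 + q}$ ($G{\left(q \right)} = \frac{5 \left(-3\right)}{\left(-31 + q\right) \frac{1}{2 q}} = - \frac{15}{\left(-31 + q\right) \frac{1}{2 q}} = - \frac{15}{\frac{1}{2} \frac{1}{q} \left(-31 + q\right)} = - 15 \frac{2 q}{-31 + q} = - \frac{30 q}{-31 + q}$)
$\sqrt{F{\left(21 \right)} + G{\left(10 \right)}} = \sqrt{\frac{5 + 21}{2 \cdot 21} - \frac{300}{-31 + 10}} = \sqrt{\frac{1}{2} \cdot \frac{1}{21} \cdot 26 - \frac{300}{-21}} = \sqrt{\frac{13}{21} - 300 \left(- \frac{1}{21}\right)} = \sqrt{\frac{13}{21} + \frac{100}{7}} = \sqrt{\frac{313}{21}} = \frac{\sqrt{6573}}{21}$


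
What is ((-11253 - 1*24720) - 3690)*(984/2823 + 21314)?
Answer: -795512937726/941 ≈ -8.4539e+8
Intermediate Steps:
((-11253 - 1*24720) - 3690)*(984/2823 + 21314) = ((-11253 - 24720) - 3690)*(984*(1/2823) + 21314) = (-35973 - 3690)*(328/941 + 21314) = -39663*20056802/941 = -795512937726/941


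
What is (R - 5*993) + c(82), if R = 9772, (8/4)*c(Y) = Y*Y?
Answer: 8169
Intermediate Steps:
c(Y) = Y²/2 (c(Y) = (Y*Y)/2 = Y²/2)
(R - 5*993) + c(82) = (9772 - 5*993) + (½)*82² = (9772 - 4965) + (½)*6724 = 4807 + 3362 = 8169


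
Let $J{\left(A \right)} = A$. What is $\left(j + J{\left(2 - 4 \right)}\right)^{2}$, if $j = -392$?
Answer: $155236$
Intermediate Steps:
$\left(j + J{\left(2 - 4 \right)}\right)^{2} = \left(-392 + \left(2 - 4\right)\right)^{2} = \left(-392 - 2\right)^{2} = \left(-394\right)^{2} = 155236$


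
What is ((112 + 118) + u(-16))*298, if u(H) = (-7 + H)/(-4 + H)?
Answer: 688827/10 ≈ 68883.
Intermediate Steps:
u(H) = (-7 + H)/(-4 + H)
((112 + 118) + u(-16))*298 = ((112 + 118) + (-7 - 16)/(-4 - 16))*298 = (230 - 23/(-20))*298 = (230 - 1/20*(-23))*298 = (230 + 23/20)*298 = (4623/20)*298 = 688827/10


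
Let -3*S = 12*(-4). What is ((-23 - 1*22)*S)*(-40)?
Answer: 28800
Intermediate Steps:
S = 16 (S = -4*(-4) = -1/3*(-48) = 16)
((-23 - 1*22)*S)*(-40) = ((-23 - 1*22)*16)*(-40) = ((-23 - 22)*16)*(-40) = -45*16*(-40) = -720*(-40) = 28800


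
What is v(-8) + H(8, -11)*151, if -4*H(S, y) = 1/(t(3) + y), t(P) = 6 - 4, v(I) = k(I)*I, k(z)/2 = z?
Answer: 4759/36 ≈ 132.19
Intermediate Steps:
k(z) = 2*z
v(I) = 2*I² (v(I) = (2*I)*I = 2*I²)
t(P) = 2
H(S, y) = -1/(4*(2 + y))
v(-8) + H(8, -11)*151 = 2*(-8)² - 1/(8 + 4*(-11))*151 = 2*64 - 1/(8 - 44)*151 = 128 - 1/(-36)*151 = 128 - 1*(-1/36)*151 = 128 + (1/36)*151 = 128 + 151/36 = 4759/36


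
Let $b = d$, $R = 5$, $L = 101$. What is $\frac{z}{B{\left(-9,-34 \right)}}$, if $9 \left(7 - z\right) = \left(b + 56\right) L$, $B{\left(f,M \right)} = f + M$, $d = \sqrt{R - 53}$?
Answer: $\frac{5593}{387} + \frac{404 i \sqrt{3}}{387} \approx 14.452 + 1.8081 i$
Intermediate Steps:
$d = 4 i \sqrt{3}$ ($d = \sqrt{5 - 53} = \sqrt{-48} = 4 i \sqrt{3} \approx 6.9282 i$)
$b = 4 i \sqrt{3} \approx 6.9282 i$
$B{\left(f,M \right)} = M + f$
$z = - \frac{5593}{9} - \frac{404 i \sqrt{3}}{9}$ ($z = 7 - \frac{\left(4 i \sqrt{3} + 56\right) 101}{9} = 7 - \frac{\left(56 + 4 i \sqrt{3}\right) 101}{9} = 7 - \frac{5656 + 404 i \sqrt{3}}{9} = 7 - \left(\frac{5656}{9} + \frac{404 i \sqrt{3}}{9}\right) = - \frac{5593}{9} - \frac{404 i \sqrt{3}}{9} \approx -621.44 - 77.75 i$)
$\frac{z}{B{\left(-9,-34 \right)}} = \frac{- \frac{5593}{9} - \frac{404 i \sqrt{3}}{9}}{-34 - 9} = \frac{- \frac{5593}{9} - \frac{404 i \sqrt{3}}{9}}{-43} = \left(- \frac{5593}{9} - \frac{404 i \sqrt{3}}{9}\right) \left(- \frac{1}{43}\right) = \frac{5593}{387} + \frac{404 i \sqrt{3}}{387}$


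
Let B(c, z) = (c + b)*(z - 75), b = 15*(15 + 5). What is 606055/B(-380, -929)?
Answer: 121211/16064 ≈ 7.5455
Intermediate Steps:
b = 300 (b = 15*20 = 300)
B(c, z) = (-75 + z)*(300 + c) (B(c, z) = (c + 300)*(z - 75) = (300 + c)*(-75 + z) = (-75 + z)*(300 + c))
606055/B(-380, -929) = 606055/(-22500 - 75*(-380) + 300*(-929) - 380*(-929)) = 606055/(-22500 + 28500 - 278700 + 353020) = 606055/80320 = 606055*(1/80320) = 121211/16064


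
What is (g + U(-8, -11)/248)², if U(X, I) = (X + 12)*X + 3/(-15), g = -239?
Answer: 87924703441/1537600 ≈ 57183.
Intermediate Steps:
U(X, I) = -⅕ + X*(12 + X) (U(X, I) = (12 + X)*X + 3*(-1/15) = X*(12 + X) - ⅕ = -⅕ + X*(12 + X))
(g + U(-8, -11)/248)² = (-239 + (-⅕ + (-8)² + 12*(-8))/248)² = (-239 + (-⅕ + 64 - 96)*(1/248))² = (-239 - 161/5*1/248)² = (-239 - 161/1240)² = (-296521/1240)² = 87924703441/1537600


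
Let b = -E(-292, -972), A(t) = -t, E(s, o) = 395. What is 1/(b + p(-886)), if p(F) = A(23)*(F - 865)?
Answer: 1/39878 ≈ 2.5076e-5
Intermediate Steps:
b = -395 (b = -1*395 = -395)
p(F) = 19895 - 23*F (p(F) = (-1*23)*(F - 865) = -23*(-865 + F) = 19895 - 23*F)
1/(b + p(-886)) = 1/(-395 + (19895 - 23*(-886))) = 1/(-395 + (19895 + 20378)) = 1/(-395 + 40273) = 1/39878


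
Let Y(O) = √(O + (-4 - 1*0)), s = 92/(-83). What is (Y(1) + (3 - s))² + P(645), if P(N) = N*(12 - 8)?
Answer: 17869234/6889 + 682*I*√3/83 ≈ 2593.9 + 14.232*I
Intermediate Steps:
s = -92/83 (s = 92*(-1/83) = -92/83 ≈ -1.1084)
Y(O) = √(-4 + O) (Y(O) = √(O + (-4 + 0)) = √(O - 4) = √(-4 + O))
P(N) = 4*N (P(N) = N*4 = 4*N)
(Y(1) + (3 - s))² + P(645) = (√(-4 + 1) + (3 - 1*(-92/83)))² + 4*645 = (√(-3) + (3 + 92/83))² + 2580 = (I*√3 + 341/83)² + 2580 = (341/83 + I*√3)² + 2580 = 2580 + (341/83 + I*√3)²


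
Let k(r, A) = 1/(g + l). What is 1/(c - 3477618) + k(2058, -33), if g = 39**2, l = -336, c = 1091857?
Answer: 2384576/2827126785 ≈ 0.00084346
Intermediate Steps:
g = 1521
k(r, A) = 1/1185 (k(r, A) = 1/(1521 - 336) = 1/1185)
1/(c - 3477618) + k(2058, -33) = 1/(1091857 - 3477618) + 1/1185 = 1/(-2385761) + 1/1185 = -1/2385761 + 1/1185 = 2384576/2827126785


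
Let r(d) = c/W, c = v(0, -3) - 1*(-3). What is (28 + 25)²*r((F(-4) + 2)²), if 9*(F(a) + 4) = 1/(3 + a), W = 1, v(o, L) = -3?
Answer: 0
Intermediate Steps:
F(a) = -4 + 1/(9*(3 + a))
c = 0 (c = -3 - 1*(-3) = -3 + 3 = 0)
r(d) = 0 (r(d) = 0/1 = 0*1 = 0)
(28 + 25)²*r((F(-4) + 2)²) = (28 + 25)²*0 = 53²*0 = 2809*0 = 0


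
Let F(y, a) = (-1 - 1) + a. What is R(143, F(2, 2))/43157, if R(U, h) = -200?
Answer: -200/43157 ≈ -0.0046342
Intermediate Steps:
F(y, a) = -2 + a
R(143, F(2, 2))/43157 = -200/43157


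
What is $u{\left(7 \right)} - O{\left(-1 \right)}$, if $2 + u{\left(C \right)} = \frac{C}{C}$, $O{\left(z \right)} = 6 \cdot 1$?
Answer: $-7$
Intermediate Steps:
$O{\left(z \right)} = 6$
$u{\left(C \right)} = -1$ ($u{\left(C \right)} = -2 + \frac{C}{C} = -2 + 1 = -1$)
$u{\left(7 \right)} - O{\left(-1 \right)} = -1 - 6 = -7$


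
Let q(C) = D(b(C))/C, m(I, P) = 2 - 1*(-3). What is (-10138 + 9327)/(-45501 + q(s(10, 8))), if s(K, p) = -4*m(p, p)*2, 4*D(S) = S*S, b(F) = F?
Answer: 811/45511 ≈ 0.017820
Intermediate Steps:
m(I, P) = 5 (m(I, P) = 2 + 3 = 5)
D(S) = S²/4 (D(S) = (S*S)/4 = S²/4)
s(K, p) = -40 (s(K, p) = -4*5*2 = -20*2 = -40)
q(C) = C/4 (q(C) = (C²/4)/C = C/4)
(-10138 + 9327)/(-45501 + q(s(10, 8))) = (-10138 + 9327)/(-45501 + (¼)*(-40)) = -811/(-45501 - 10) = -811/(-45511) = -811*(-1/45511) = 811/45511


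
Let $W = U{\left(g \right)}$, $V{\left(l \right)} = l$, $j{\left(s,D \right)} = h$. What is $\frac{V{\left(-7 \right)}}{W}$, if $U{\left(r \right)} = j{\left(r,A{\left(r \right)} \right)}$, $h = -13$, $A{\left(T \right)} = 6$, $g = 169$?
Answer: $\frac{7}{13} \approx 0.53846$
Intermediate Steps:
$j{\left(s,D \right)} = -13$
$U{\left(r \right)} = -13$
$W = -13$
$\frac{V{\left(-7 \right)}}{W} = - \frac{7}{-13} = \left(-7\right) \left(- \frac{1}{13}\right) = \frac{7}{13}$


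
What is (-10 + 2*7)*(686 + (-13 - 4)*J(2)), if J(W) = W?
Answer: 2608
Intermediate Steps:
(-10 + 2*7)*(686 + (-13 - 4)*J(2)) = (-10 + 2*7)*(686 + (-13 - 4)*2) = (-10 + 14)*(686 - 17*2) = 4*(686 - 34) = 4*652 = 2608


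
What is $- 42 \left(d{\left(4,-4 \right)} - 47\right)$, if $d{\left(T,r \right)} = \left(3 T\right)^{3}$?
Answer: $-70602$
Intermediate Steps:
$d{\left(T,r \right)} = 27 T^{3}$
$- 42 \left(d{\left(4,-4 \right)} - 47\right) = - 42 \left(27 \cdot 4^{3} - 47\right) = - 42 \left(27 \cdot 64 - 47\right) = - 42 \left(1728 - 47\right) = \left(-42\right) 1681 = -70602$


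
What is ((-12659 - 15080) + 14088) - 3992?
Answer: -17643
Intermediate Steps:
((-12659 - 15080) + 14088) - 3992 = (-27739 + 14088) - 3992 = -13651 - 3992 = -17643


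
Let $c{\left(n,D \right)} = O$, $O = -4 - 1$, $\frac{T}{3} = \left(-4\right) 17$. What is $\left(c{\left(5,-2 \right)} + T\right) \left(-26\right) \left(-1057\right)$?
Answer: $-5743738$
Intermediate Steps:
$T = -204$ ($T = 3 \left(\left(-4\right) 17\right) = 3 \left(-68\right) = -204$)
$O = -5$ ($O = -4 - 1 = -5$)
$c{\left(n,D \right)} = -5$
$\left(c{\left(5,-2 \right)} + T\right) \left(-26\right) \left(-1057\right) = \left(-5 - 204\right) \left(-26\right) \left(-1057\right) = \left(-209\right) \left(-26\right) \left(-1057\right) = 5434 \left(-1057\right) = -5743738$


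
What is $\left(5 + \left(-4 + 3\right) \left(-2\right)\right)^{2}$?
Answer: $49$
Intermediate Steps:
$\left(5 + \left(-4 + 3\right) \left(-2\right)\right)^{2} = \left(5 - -2\right)^{2} = \left(5 + 2\right)^{2} = 7^{2} = 49$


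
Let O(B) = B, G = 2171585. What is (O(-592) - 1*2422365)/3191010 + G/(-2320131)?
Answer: -4183709032739/2467853740770 ≈ -1.6953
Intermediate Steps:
(O(-592) - 1*2422365)/3191010 + G/(-2320131) = (-592 - 1*2422365)/3191010 + 2171585/(-2320131) = (-592 - 2422365)*(1/3191010) + 2171585*(-1/2320131) = -2422957*1/3191010 - 2171585/2320131 = -2422957/3191010 - 2171585/2320131 = -4183709032739/2467853740770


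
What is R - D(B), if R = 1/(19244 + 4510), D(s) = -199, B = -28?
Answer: 4727047/23754 ≈ 199.00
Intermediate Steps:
R = 1/23754 ≈ 4.2098e-5
R - D(B) = 1/23754 - 1*(-199) = 1/23754 + 199 = 4727047/23754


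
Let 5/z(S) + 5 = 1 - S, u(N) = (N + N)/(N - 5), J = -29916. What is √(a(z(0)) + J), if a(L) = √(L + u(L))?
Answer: √(-2991600 + 10*I*√85)/10 ≈ 0.0026652 + 172.96*I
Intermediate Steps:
u(N) = 2*N/(-5 + N) (u(N) = (2*N)/(-5 + N) = 2*N/(-5 + N))
z(S) = 5/(-4 - S) (z(S) = 5/(-5 + (1 - S)) = 5/(-4 - S))
a(L) = √(L + 2*L/(-5 + L))
√(a(z(0)) + J) = √(√((-5/(4 + 0))*(-3 - 5/(4 + 0))/(-5 - 5/(4 + 0))) - 29916) = √(√((-5/4)*(-3 - 5/4)/(-5 - 5/4)) - 29916) = √(√((-5*¼)*(-3 - 5*¼)/(-5 - 5*¼)) - 29916) = √(√(-5*(-3 - 5/4)/(4*(-5 - 5/4))) - 29916) = √(√(-5/4*(-17/4)/(-25/4)) - 29916) = √(√(-5/4*(-4/25)*(-17/4)) - 29916) = √(√(-17/20) - 29916) = √(I*√85/10 - 29916) = √(-29916 + I*√85/10)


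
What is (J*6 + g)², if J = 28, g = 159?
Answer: 106929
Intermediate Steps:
(J*6 + g)² = (28*6 + 159)² = (168 + 159)² = 327² = 106929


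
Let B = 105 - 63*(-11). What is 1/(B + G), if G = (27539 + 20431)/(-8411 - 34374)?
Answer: 8557/6818892 ≈ 0.0012549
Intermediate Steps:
B = 798 (B = 105 + 693 = 798)
G = -9594/8557 (G = 47970/(-42785) = 47970*(-1/42785) = -9594/8557 ≈ -1.1212)
1/(B + G) = 1/(798 - 9594/8557) = 1/(6818892/8557) = 8557/6818892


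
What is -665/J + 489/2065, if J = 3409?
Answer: 41968/1005655 ≈ 0.041732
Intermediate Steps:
-665/J + 489/2065 = -665/3409 + 489/2065 = -665*1/3409 + 489*(1/2065) = -95/487 + 489/2065 = 41968/1005655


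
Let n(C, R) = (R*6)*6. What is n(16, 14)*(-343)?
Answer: -172872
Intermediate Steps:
n(C, R) = 36*R (n(C, R) = (6*R)*6 = 36*R)
n(16, 14)*(-343) = (36*14)*(-343) = 504*(-343) = -172872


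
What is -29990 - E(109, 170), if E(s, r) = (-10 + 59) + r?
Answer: -30209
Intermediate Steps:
E(s, r) = 49 + r
-29990 - E(109, 170) = -29990 - (49 + 170) = -29990 - 1*219 = -29990 - 219 = -30209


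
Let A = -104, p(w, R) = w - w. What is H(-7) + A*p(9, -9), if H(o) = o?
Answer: -7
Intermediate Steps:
p(w, R) = 0
H(-7) + A*p(9, -9) = -7 - 104*0 = -7 + 0 = -7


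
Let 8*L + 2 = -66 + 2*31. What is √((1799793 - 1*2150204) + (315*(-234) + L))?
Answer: I*√1696487/2 ≈ 651.25*I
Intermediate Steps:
L = -¾ (L = -¼ + (-66 + 2*31)/8 = -¼ + (-66 + 62)/8 = -¼ + (⅛)*(-4) = -¼ - ½ = -¾ ≈ -0.75000)
√((1799793 - 1*2150204) + (315*(-234) + L)) = √((1799793 - 1*2150204) + (315*(-234) - ¾)) = √((1799793 - 2150204) + (-73710 - ¾)) = √(-350411 - 294843/4) = √(-1696487/4) = I*√1696487/2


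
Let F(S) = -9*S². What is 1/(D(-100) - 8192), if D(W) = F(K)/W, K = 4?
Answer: -25/204764 ≈ -0.00012209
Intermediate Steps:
D(W) = -144/W (D(W) = (-9*4²)/W = (-9*16)/W = -144/W)
1/(D(-100) - 8192) = 1/(-144/(-100) - 8192) = 1/(-144*(-1/100) - 8192) = 1/(36/25 - 8192) = 1/(-204764/25) = -25/204764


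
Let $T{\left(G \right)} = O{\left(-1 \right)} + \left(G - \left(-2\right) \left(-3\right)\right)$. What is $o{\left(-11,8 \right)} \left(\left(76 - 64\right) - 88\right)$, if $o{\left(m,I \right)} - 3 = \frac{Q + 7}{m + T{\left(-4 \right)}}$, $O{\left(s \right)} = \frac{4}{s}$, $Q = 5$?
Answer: $- \frac{4788}{25} \approx -191.52$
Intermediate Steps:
$T{\left(G \right)} = -10 + G$ ($T{\left(G \right)} = \frac{4}{-1} + \left(G - \left(-2\right) \left(-3\right)\right) = 4 \left(-1\right) + \left(G - 6\right) = -4 + \left(G - 6\right) = -4 + \left(-6 + G\right) = -10 + G$)
$o{\left(m,I \right)} = 3 + \frac{12}{-14 + m}$ ($o{\left(m,I \right)} = 3 + \frac{5 + 7}{m - 14} = 3 + \frac{12}{m - 14} = 3 + \frac{12}{-14 + m}$)
$o{\left(-11,8 \right)} \left(\left(76 - 64\right) - 88\right) = \frac{3 \left(-10 - 11\right)}{-14 - 11} \left(\left(76 - 64\right) - 88\right) = 3 \frac{1}{-25} \left(-21\right) \left(12 - 88\right) = 3 \left(- \frac{1}{25}\right) \left(-21\right) \left(-76\right) = \frac{63}{25} \left(-76\right) = - \frac{4788}{25}$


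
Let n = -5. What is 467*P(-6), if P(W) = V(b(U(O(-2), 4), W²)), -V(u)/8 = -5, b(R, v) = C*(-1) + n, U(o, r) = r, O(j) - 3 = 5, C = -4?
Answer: 18680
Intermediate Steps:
O(j) = 8 (O(j) = 3 + 5 = 8)
b(R, v) = -1 (b(R, v) = -4*(-1) - 5 = 4 - 5 = -1)
V(u) = 40 (V(u) = -8*(-5) = 40)
P(W) = 40
467*P(-6) = 467*40 = 18680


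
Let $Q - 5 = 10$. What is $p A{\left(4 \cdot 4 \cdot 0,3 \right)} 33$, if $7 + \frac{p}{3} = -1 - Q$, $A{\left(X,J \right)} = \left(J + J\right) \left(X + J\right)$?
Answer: $-40986$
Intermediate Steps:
$Q = 15$ ($Q = 5 + 10 = 15$)
$A{\left(X,J \right)} = 2 J \left(J + X\right)$
$p = -69$ ($p = -21 + 3 \left(-1 - 15\right) = -21 + 3 \left(-16\right) = -21 - 48 = -69$)
$p A{\left(4 \cdot 4 \cdot 0,3 \right)} 33 = - 69 \cdot 2 \cdot 3 \left(3 + 4 \cdot 4 \cdot 0\right) 33 = - 69 \cdot 2 \cdot 3 \left(3 + 16 \cdot 0\right) 33 = - 69 \cdot 2 \cdot 3 \left(3 + 0\right) 33 = - 69 \cdot 2 \cdot 3 \cdot 3 \cdot 33 = \left(-69\right) 18 \cdot 33 = \left(-1242\right) 33 = -40986$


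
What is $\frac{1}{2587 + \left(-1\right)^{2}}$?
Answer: $\frac{1}{2588} \approx 0.0003864$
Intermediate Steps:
$\frac{1}{2587 + \left(-1\right)^{2}} = \frac{1}{2587 + 1} = \frac{1}{2588}$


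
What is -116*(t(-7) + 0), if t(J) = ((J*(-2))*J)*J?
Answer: -79576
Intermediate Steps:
t(J) = -2*J³ (t(J) = ((-2*J)*J)*J = (-2*J²)*J = -2*J³)
-116*(t(-7) + 0) = -116*(-2*(-7)³ + 0) = -116*(-2*(-343) + 0) = -116*(686 + 0) = -116*686 = -79576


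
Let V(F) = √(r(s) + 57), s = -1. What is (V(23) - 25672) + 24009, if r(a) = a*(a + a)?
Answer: -1663 + √59 ≈ -1655.3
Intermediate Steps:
r(a) = 2*a² (r(a) = a*(2*a) = 2*a²)
V(F) = √59 (V(F) = √(2*(-1)² + 57) = √(2*1 + 57) = √(2 + 57) = √59)
(V(23) - 25672) + 24009 = (√59 - 25672) + 24009 = (-25672 + √59) + 24009 = -1663 + √59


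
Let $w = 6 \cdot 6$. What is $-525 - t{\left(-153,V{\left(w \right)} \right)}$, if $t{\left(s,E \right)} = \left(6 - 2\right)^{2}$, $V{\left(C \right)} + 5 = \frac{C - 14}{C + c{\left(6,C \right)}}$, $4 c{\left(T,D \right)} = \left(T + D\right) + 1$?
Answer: $-541$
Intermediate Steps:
$c{\left(T,D \right)} = \frac{1}{4} + \frac{D}{4} + \frac{T}{4}$ ($c{\left(T,D \right)} = \frac{\left(T + D\right) + 1}{4} = \frac{\left(D + T\right) + 1}{4} = \frac{1 + D + T}{4} = \frac{1}{4} + \frac{D}{4} + \frac{T}{4}$)
$w = 36$
$V{\left(C \right)} = -5 + \frac{-14 + C}{\frac{7}{4} + \frac{5 C}{4}}$ ($V{\left(C \right)} = -5 + \frac{C - 14}{C + \left(\frac{1}{4} + \frac{C}{4} + \frac{1}{4} \cdot 6\right)} = -5 + \frac{-14 + C}{C + \left(\frac{1}{4} + \frac{C}{4} + \frac{3}{2}\right)} = -5 + \frac{-14 + C}{C + \left(\frac{7}{4} + \frac{C}{4}\right)} = -5 + \frac{-14 + C}{\frac{7}{4} + \frac{5 C}{4}}$)
$t{\left(s,E \right)} = 16$ ($t{\left(s,E \right)} = 4^{2} = 16$)
$-525 - t{\left(-153,V{\left(w \right)} \right)} = -525 - 16 = -541$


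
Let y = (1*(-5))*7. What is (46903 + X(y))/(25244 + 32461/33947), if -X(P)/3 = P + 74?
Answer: 1588244342/856990529 ≈ 1.8533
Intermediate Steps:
y = -35 (y = -5*7 = -35)
X(P) = -222 - 3*P (X(P) = -3*(P + 74) = -3*(74 + P) = -222 - 3*P)
(46903 + X(y))/(25244 + 32461/33947) = (46903 + (-222 - 3*(-35)))/(25244 + 32461/33947) = (46903 + (-222 + 105))/(25244 + 32461*(1/33947)) = (46903 - 117)/(25244 + 32461/33947) = 46786/(856990529/33947) = 46786*(33947/856990529) = 1588244342/856990529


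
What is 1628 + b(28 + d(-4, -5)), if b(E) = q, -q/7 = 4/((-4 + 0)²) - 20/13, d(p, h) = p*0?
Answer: 85125/52 ≈ 1637.0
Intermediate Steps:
d(p, h) = 0
q = 469/52 (q = -7*(4/((-4 + 0)²) - 20/13) = -7*(4/((-4)²) - 20*1/13) = -7*(4/16 - 20/13) = -7*(4*(1/16) - 20/13) = -7*(¼ - 20/13) = -7*(-67/52) = 469/52 ≈ 9.0192)
b(E) = 469/52
1628 + b(28 + d(-4, -5)) = 1628 + 469/52 = 85125/52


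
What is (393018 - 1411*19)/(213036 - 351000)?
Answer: -366209/137964 ≈ -2.6544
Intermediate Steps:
(393018 - 1411*19)/(213036 - 351000) = (393018 - 26809)/(-137964) = 366209*(-1/137964) = -366209/137964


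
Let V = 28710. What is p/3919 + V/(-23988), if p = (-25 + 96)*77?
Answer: 3104651/15668162 ≈ 0.19815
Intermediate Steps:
p = 5467 (p = 71*77 = 5467)
p/3919 + V/(-23988) = 5467/3919 + 28710/(-23988) = 5467*(1/3919) + 28710*(-1/23988) = 5467/3919 - 4785/3998 = 3104651/15668162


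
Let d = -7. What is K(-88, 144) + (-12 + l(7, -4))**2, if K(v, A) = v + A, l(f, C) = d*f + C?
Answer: 4281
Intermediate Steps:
l(f, C) = C - 7*f (l(f, C) = -7*f + C = C - 7*f)
K(v, A) = A + v
K(-88, 144) + (-12 + l(7, -4))**2 = (144 - 88) + (-12 + (-4 - 7*7))**2 = 56 + (-12 + (-4 - 49))**2 = 56 + (-12 - 53)**2 = 56 + (-65)**2 = 56 + 4225 = 4281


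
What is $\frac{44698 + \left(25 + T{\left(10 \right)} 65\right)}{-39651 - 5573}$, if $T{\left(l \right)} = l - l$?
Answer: $- \frac{44723}{45224} \approx -0.98892$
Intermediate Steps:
$T{\left(l \right)} = 0$
$\frac{44698 + \left(25 + T{\left(10 \right)} 65\right)}{-39651 - 5573} = \frac{44698 + \left(25 + 0 \cdot 65\right)}{-39651 - 5573} = \frac{44698 + \left(25 + 0\right)}{-39651 - 5573} = \frac{44698 + 25}{-45224} = 44723 \left(- \frac{1}{45224}\right) = - \frac{44723}{45224}$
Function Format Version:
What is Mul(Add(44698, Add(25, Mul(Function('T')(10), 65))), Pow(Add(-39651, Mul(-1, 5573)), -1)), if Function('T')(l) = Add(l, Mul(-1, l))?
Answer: Rational(-44723, 45224) ≈ -0.98892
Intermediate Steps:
Function('T')(l) = 0
Mul(Add(44698, Add(25, Mul(Function('T')(10), 65))), Pow(Add(-39651, Mul(-1, 5573)), -1)) = Mul(Add(44698, Add(25, Mul(0, 65))), Pow(Add(-39651, Mul(-1, 5573)), -1)) = Mul(Add(44698, Add(25, 0)), Pow(Add(-39651, -5573), -1)) = Mul(Add(44698, 25), Pow(-45224, -1)) = Mul(44723, Rational(-1, 45224)) = Rational(-44723, 45224)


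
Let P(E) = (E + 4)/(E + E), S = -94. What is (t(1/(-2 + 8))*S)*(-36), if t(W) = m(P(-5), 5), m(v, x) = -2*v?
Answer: -3384/5 ≈ -676.80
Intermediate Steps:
P(E) = (4 + E)/(2*E) (P(E) = (4 + E)/((2*E)) = (4 + E)*(1/(2*E)) = (4 + E)/(2*E))
t(W) = -⅕ (t(W) = -(4 - 5)/(-5) = -(-1)*(-1)/5 = -2*⅒ = -⅕)
(t(1/(-2 + 8))*S)*(-36) = -⅕*(-94)*(-36) = (94/5)*(-36) = -3384/5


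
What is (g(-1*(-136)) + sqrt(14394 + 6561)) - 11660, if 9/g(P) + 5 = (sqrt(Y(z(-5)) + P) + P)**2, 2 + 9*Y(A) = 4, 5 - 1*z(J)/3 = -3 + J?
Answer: -318183973015295/27288506569 + sqrt(20955) - 66096*sqrt(1226)/27288506569 ≈ -11515.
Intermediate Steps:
z(J) = 24 - 3*J (z(J) = 15 - 3*(-3 + J) = 15 + (9 - 3*J) = 24 - 3*J)
Y(A) = 2/9 (Y(A) = -2/9 + (1/9)*4 = -2/9 + 4/9 = 2/9)
g(P) = 9/(-5 + (P + sqrt(2/9 + P))**2) (g(P) = 9/(-5 + (sqrt(2/9 + P) + P)**2) = 9/(-5 + (P + sqrt(2/9 + P))**2))
(g(-1*(-136)) + sqrt(14394 + 6561)) - 11660 = (81/(-45 + (sqrt(2 + 9*(-1*(-136))) + 3*(-1*(-136)))**2) + sqrt(14394 + 6561)) - 11660 = (81/(-45 + (sqrt(2 + 9*136) + 3*136)**2) + sqrt(20955)) - 11660 = (81/(-45 + (sqrt(2 + 1224) + 408)**2) + sqrt(20955)) - 11660 = (81/(-45 + (sqrt(1226) + 408)**2) + sqrt(20955)) - 11660 = (81/(-45 + (408 + sqrt(1226))**2) + sqrt(20955)) - 11660 = (sqrt(20955) + 81/(-45 + (408 + sqrt(1226))**2)) - 11660 = -11660 + sqrt(20955) + 81/(-45 + (408 + sqrt(1226))**2)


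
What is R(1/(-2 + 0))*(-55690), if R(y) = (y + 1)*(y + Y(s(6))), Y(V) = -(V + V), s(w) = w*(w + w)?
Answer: 8047205/2 ≈ 4.0236e+6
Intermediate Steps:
s(w) = 2*w**2 (s(w) = w*(2*w) = 2*w**2)
Y(V) = -2*V
R(y) = (1 + y)*(-144 + y) (R(y) = (y + 1)*(y - 4*6**2) = (1 + y)*(y - 4*36) = (1 + y)*(y - 2*72) = (1 + y)*(y - 144) = (1 + y)*(-144 + y))
R(1/(-2 + 0))*(-55690) = (-144 + (1/(-2 + 0))**2 - 143/(-2 + 0))*(-55690) = (-144 + (1/(-2))**2 - 143/(-2))*(-55690) = (-144 + (-1/2)**2 - 143*(-1/2))*(-55690) = (-144 + 1/4 + 143/2)*(-55690) = -289/4*(-55690) = 8047205/2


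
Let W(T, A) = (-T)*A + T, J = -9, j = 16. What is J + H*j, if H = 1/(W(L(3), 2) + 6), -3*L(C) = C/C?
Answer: -123/19 ≈ -6.4737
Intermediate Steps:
L(C) = -⅓ (L(C) = -C/(3*C) = -⅓*1 = -⅓)
W(T, A) = T - A*T (W(T, A) = -A*T + T = T - A*T)
H = 3/19 (H = 1/(-(1 - 1*2)/3 + 6) = 1/(-(1 - 2)/3 + 6) = 1/(-⅓*(-1) + 6) = 1/(⅓ + 6) = 1/(19/3) = 3/19 ≈ 0.15789)
J + H*j = -9 + (3/19)*16 = -9 + 48/19 = -123/19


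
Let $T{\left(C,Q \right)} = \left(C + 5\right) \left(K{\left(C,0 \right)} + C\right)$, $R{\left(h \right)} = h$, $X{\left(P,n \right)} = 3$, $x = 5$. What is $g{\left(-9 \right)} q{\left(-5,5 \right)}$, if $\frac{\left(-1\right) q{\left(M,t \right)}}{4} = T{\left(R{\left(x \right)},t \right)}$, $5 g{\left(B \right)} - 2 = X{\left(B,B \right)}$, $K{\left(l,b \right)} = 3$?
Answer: $-320$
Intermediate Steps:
$g{\left(B \right)} = 1$ ($g{\left(B \right)} = \frac{2}{5} + \frac{1}{5} \cdot 3 = \frac{2}{5} + \frac{3}{5} = 1$)
$T{\left(C,Q \right)} = \left(3 + C\right) \left(5 + C\right)$ ($T{\left(C,Q \right)} = \left(C + 5\right) \left(3 + C\right) = \left(5 + C\right) \left(3 + C\right) = \left(3 + C\right) \left(5 + C\right)$)
$q{\left(M,t \right)} = -320$ ($q{\left(M,t \right)} = - 4 \left(15 + 5^{2} + 8 \cdot 5\right) = - 4 \left(15 + 25 + 40\right) = \left(-4\right) 80 = -320$)
$g{\left(-9 \right)} q{\left(-5,5 \right)} = 1 \left(-320\right) = -320$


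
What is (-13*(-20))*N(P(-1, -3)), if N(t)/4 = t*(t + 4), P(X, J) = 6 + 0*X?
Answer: 62400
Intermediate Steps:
P(X, J) = 6 (P(X, J) = 6 + 0 = 6)
N(t) = 4*t*(4 + t) (N(t) = 4*(t*(t + 4)) = 4*(t*(4 + t)) = 4*t*(4 + t))
(-13*(-20))*N(P(-1, -3)) = (-13*(-20))*(4*6*(4 + 6)) = 260*(4*6*10) = 260*240 = 62400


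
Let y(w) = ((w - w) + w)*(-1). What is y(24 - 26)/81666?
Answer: 1/40833 ≈ 2.4490e-5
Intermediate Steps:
y(w) = -w (y(w) = (0 + w)*(-1) = w*(-1) = -w)
y(24 - 26)/81666 = -(24 - 26)/81666 = -1*(-2)*(1/81666) = 2*(1/81666) = 1/40833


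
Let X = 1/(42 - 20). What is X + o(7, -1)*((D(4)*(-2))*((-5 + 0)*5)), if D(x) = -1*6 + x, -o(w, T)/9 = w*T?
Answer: -138599/22 ≈ -6300.0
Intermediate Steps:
o(w, T) = -9*T*w (o(w, T) = -9*w*T = -9*T*w)
D(x) = -6 + x
X = 1/22 ≈ 0.045455
X + o(7, -1)*((D(4)*(-2))*((-5 + 0)*5)) = 1/22 + (-9*(-1)*7)*(((-6 + 4)*(-2))*((-5 + 0)*5)) = 1/22 + 63*((-2*(-2))*(-5*5)) = 1/22 + 63*(4*(-25)) = 1/22 + 63*(-100) = 1/22 - 6300 = -138599/22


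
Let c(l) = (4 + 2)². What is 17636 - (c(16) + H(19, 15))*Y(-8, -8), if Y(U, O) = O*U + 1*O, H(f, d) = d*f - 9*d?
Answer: 7220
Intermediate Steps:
H(f, d) = -9*d + d*f
c(l) = 36 (c(l) = 6² = 36)
Y(U, O) = O + O*U (Y(U, O) = O*U + O = O + O*U)
17636 - (c(16) + H(19, 15))*Y(-8, -8) = 17636 - (36 + 15*(-9 + 19))*(-8*(1 - 8)) = 17636 - (36 + 15*10)*(-8*(-7)) = 17636 - (36 + 150)*56 = 17636 - 186*56 = 17636 - 1*10416 = 17636 - 10416 = 7220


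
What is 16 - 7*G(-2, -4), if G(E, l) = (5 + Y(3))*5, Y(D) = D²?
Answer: -474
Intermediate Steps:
G(E, l) = 70 (G(E, l) = (5 + 3²)*5 = (5 + 9)*5 = 14*5 = 70)
16 - 7*G(-2, -4) = 16 - 7*70 = 16 - 490 = -474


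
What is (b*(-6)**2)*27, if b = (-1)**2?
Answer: 972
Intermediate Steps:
b = 1
(b*(-6)**2)*27 = (1*(-6)**2)*27 = (1*36)*27 = 36*27 = 972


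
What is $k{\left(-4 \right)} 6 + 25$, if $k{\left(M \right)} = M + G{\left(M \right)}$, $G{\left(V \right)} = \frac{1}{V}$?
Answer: $- \frac{1}{2} \approx -0.5$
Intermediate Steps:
$k{\left(M \right)} = M + \frac{1}{M}$
$k{\left(-4 \right)} 6 + 25 = \left(-4 + \frac{1}{-4}\right) 6 + 25 = \left(-4 - \frac{1}{4}\right) 6 + 25 = \left(- \frac{17}{4}\right) 6 + 25 = - \frac{51}{2} + 25 = - \frac{1}{2}$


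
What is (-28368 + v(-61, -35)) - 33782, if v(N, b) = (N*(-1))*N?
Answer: -65871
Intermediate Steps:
v(N, b) = -N² (v(N, b) = (-N)*N = -N²)
(-28368 + v(-61, -35)) - 33782 = (-28368 - 1*(-61)²) - 33782 = (-28368 - 1*3721) - 33782 = (-28368 - 3721) - 33782 = -32089 - 33782 = -65871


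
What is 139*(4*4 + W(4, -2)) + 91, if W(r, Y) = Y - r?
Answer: 1481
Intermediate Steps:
139*(4*4 + W(4, -2)) + 91 = 139*(4*4 + (-2 - 1*4)) + 91 = 139*(16 + (-2 - 4)) + 91 = 139*(16 - 6) + 91 = 139*10 + 91 = 1390 + 91 = 1481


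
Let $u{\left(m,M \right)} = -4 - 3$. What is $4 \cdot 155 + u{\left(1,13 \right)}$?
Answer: $613$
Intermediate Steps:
$u{\left(m,M \right)} = -7$
$4 \cdot 155 + u{\left(1,13 \right)} = 4 \cdot 155 - 7 = 620 - 7 = 613$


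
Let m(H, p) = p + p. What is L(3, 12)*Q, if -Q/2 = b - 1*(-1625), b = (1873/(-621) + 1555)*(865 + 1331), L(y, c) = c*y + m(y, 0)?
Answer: -5646598392/23 ≈ -2.4550e+8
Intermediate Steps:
m(H, p) = 2*p
L(y, c) = c*y (L(y, c) = c*y + 2*0 = c*y + 0 = c*y)
b = 235162808/69 (b = (1873*(-1/621) + 1555)*2196 = (-1873/621 + 1555)*2196 = (963782/621)*2196 = 235162808/69 ≈ 3.4082e+6)
Q = -470549866/69 (Q = -2*(235162808/69 - 1*(-1625)) = -2*(235162808/69 + 1625) = -2*235274933/69 = -470549866/69 ≈ -6.8196e+6)
L(3, 12)*Q = (12*3)*(-470549866/69) = 36*(-470549866/69) = -5646598392/23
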